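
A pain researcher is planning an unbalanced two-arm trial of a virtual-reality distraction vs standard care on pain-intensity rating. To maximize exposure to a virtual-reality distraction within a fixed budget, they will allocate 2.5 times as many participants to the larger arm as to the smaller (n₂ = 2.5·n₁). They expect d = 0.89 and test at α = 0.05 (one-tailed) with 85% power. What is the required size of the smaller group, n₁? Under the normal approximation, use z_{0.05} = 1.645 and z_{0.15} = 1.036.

n₁ = 13

With allocation ratio k = n₂/n₁ = 2.5, Var(x̄₁−x̄₂) = σ²(1/n₁ + 1/(k·n₁)) = σ²·(k+1)/(k·n₁).
So n₁ = (1 + 1/k)·((z_{α} + z_β)/d)² = 1.400 × (2.681/0.89)².
n₁ = 1.400 × 9.07 = 12.7.
Round up: n₁ = 13, giving n₂ = ⌈2.5 × 13⌉ = ⌈32.5⌉ = 33.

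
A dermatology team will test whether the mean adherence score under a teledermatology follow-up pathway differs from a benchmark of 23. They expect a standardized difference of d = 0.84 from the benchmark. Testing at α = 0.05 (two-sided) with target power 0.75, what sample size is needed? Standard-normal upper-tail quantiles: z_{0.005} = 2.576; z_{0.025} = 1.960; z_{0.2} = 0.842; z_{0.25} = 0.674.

n = 10

For a one-sample test: n = ((z_{α/2} + z_β) / d)².
z_{α/2} + z_β = 1.960 + 0.674 = 2.634.
n = (2.634 / 0.84)² = 3.136² = 9.83.
Round up.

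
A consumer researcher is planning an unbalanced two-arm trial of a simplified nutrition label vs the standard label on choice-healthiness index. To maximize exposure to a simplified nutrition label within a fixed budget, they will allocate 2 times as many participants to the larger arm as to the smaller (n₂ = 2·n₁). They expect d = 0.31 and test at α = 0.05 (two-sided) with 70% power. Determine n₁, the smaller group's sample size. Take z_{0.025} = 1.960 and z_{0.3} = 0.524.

With allocation ratio k = n₂/n₁ = 2, Var(x̄₁−x̄₂) = σ²(1/n₁ + 1/(k·n₁)) = σ²·(k+1)/(k·n₁).
So n₁ = (1 + 1/k)·((z_{α/2} + z_β)/d)² = 1.500 × (2.484/0.31)².
n₁ = 1.500 × 64.21 = 96.3.
Round up: n₁ = 97, giving n₂ = 2 × 97 = 194.

n₁ = 97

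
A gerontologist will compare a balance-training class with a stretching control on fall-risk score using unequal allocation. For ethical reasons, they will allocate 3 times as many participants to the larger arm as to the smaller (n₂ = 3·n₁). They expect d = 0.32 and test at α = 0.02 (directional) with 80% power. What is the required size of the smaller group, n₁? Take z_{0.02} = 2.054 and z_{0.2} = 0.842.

n₁ = 110

With allocation ratio k = n₂/n₁ = 3, Var(x̄₁−x̄₂) = σ²(1/n₁ + 1/(k·n₁)) = σ²·(k+1)/(k·n₁).
So n₁ = (1 + 1/k)·((z_{α} + z_β)/d)² = 1.333 × (2.896/0.32)².
n₁ = 1.333 × 81.90 = 109.2.
Round up: n₁ = 110, giving n₂ = 3 × 110 = 330.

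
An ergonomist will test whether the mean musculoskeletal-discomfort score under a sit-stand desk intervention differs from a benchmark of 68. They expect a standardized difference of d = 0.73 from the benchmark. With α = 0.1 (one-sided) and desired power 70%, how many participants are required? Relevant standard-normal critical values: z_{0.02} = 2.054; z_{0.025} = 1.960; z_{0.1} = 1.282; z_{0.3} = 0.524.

For a one-sample test: n = ((z_{α} + z_β) / d)².
z_{α} + z_β = 1.282 + 0.524 = 1.806.
n = (1.806 / 0.73)² = 2.474² = 6.12.
Round up.

n = 7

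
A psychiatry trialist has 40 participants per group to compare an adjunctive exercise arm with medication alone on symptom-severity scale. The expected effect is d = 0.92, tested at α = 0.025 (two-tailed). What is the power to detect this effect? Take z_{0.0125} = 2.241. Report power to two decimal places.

power ≈ 0.97

For two equal groups, power = Φ(d·√(n/2) − z_{α/2}).
d·√(n/2) = 0.92 × √(40/2) = 0.92 × 4.472 = 4.114.
z_β = 4.114 − 2.241 = 1.873.
Power = Φ(1.873) = 0.969.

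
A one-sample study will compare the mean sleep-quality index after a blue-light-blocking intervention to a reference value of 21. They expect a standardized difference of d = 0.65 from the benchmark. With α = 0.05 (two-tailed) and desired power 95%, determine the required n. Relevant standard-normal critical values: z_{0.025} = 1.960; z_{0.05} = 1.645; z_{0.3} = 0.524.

n = 31

For a one-sample test: n = ((z_{α/2} + z_β) / d)².
z_{α/2} + z_β = 1.960 + 1.645 = 3.605.
n = (3.605 / 0.65)² = 5.546² = 30.76.
Round up.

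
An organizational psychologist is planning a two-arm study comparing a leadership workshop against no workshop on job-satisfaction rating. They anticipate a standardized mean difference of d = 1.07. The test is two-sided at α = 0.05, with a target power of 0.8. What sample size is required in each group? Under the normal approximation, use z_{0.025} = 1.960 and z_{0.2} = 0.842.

n = 14 per group

For two independent groups with equal n: n = 2·((z_{α/2} + z_β) / d)².
z_{α/2} + z_β = 1.960 + 0.842 = 2.802.
n = 2 × (2.802 / 1.07)² = 2 × 2.619² = 2 × 6.86 = 13.7.
Round up to the next whole participant.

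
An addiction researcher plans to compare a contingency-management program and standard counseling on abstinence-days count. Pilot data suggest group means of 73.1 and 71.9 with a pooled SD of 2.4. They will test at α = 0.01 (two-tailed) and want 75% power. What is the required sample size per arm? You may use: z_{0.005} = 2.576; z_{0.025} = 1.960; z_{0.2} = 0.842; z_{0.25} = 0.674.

Cohen's d = |M₁ − M₂| / SD_pooled = |73.1 − 71.9| / 2.4 = 1.2 / 2.4 = 0.500.
For two independent groups with equal n: n = 2·((z_{α/2} + z_β) / d)².
z_{α/2} + z_β = 2.576 + 0.674 = 3.250.
n = 2 × (3.250 / 0.500)² = 2 × 6.500² = 2 × 42.25 = 84.5.
Round up to the next whole participant.

n = 85 per group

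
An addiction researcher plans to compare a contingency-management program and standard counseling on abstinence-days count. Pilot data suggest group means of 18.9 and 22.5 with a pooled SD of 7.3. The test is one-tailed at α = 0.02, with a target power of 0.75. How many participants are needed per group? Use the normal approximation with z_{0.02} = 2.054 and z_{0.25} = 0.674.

Cohen's d = |M₁ − M₂| / SD_pooled = |18.9 − 22.5| / 7.3 = 3.6 / 7.3 = 0.493.
For two independent groups with equal n: n = 2·((z_{α} + z_β) / d)².
z_{α} + z_β = 2.054 + 0.674 = 2.728.
n = 2 × (2.728 / 0.493)² = 2 × 5.533² = 2 × 30.62 = 61.2.
Round up to the next whole participant.

n = 62 per group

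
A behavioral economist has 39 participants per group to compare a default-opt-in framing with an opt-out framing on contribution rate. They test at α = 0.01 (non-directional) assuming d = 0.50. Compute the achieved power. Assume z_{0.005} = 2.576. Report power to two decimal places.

power ≈ 0.36

For two equal groups, power = Φ(d·√(n/2) − z_{α/2}).
d·√(n/2) = 0.50 × √(39/2) = 0.50 × 4.416 = 2.208.
z_β = 2.208 − 2.576 = -0.368.
Power = Φ(-0.368) = 0.356.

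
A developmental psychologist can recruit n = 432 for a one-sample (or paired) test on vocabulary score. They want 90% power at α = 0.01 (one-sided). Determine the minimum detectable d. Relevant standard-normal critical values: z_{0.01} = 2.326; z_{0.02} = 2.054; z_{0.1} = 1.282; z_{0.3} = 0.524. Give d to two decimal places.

For a single sample (or paired design) of n = 432: d_min = (z_{α} + z_β)/√n.
z-sum = 2.326 + 1.282 = 3.608.
d_min = 3.608 / √432 = 3.608 / 20.785 = 0.174.

d_min ≈ 0.17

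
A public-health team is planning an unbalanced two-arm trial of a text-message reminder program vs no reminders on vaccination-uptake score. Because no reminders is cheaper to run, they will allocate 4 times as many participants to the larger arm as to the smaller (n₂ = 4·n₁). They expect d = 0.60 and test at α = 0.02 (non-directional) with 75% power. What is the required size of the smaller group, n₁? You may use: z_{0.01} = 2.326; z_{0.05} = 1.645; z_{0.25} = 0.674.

n₁ = 32

With allocation ratio k = n₂/n₁ = 4, Var(x̄₁−x̄₂) = σ²(1/n₁ + 1/(k·n₁)) = σ²·(k+1)/(k·n₁).
So n₁ = (1 + 1/k)·((z_{α/2} + z_β)/d)² = 1.250 × (3.000/0.60)².
n₁ = 1.250 × 25.00 = 31.2.
Round up: n₁ = 32, giving n₂ = 4 × 32 = 128.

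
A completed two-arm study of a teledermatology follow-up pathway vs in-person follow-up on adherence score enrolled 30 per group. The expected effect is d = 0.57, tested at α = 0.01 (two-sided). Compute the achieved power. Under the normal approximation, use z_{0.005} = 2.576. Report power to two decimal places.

For two equal groups, power = Φ(d·√(n/2) − z_{α/2}).
d·√(n/2) = 0.57 × √(30/2) = 0.57 × 3.873 = 2.208.
z_β = 2.208 − 2.576 = -0.368.
Power = Φ(-0.368) = 0.356.

power ≈ 0.36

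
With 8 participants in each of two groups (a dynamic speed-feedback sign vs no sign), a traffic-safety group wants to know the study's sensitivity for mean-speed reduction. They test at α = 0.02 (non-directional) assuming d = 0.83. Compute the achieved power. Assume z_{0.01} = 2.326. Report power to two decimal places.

power ≈ 0.25

For two equal groups, power = Φ(d·√(n/2) − z_{α/2}).
d·√(n/2) = 0.83 × √(8/2) = 0.83 × 2.000 = 1.660.
z_β = 1.660 − 2.326 = -0.666.
Power = Φ(-0.666) = 0.253.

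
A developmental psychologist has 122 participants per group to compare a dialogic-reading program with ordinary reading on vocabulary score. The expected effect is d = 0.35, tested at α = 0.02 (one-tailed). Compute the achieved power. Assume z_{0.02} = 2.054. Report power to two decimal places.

For two equal groups, power = Φ(d·√(n/2) − z_{α}).
d·√(n/2) = 0.35 × √(122/2) = 0.35 × 7.810 = 2.734.
z_β = 2.734 − 2.054 = 0.680.
Power = Φ(0.680) = 0.752.

power ≈ 0.75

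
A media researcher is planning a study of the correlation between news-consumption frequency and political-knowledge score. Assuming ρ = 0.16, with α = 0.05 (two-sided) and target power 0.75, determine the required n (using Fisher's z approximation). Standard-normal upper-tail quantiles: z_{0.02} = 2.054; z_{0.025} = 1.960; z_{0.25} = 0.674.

Fisher's z: C = ½·ln((1+r)/(1−r)) = ½·ln(1.3810) = 0.1614.
n = ((z_{α/2} + z_β)/C)² + 3.
(1.960 + 0.674) / 0.1614 = 2.634 / 0.1614 = 16.320.
n = 16.320² + 3 = 266.33 + 3 = 269.3.
Round up.

n = 270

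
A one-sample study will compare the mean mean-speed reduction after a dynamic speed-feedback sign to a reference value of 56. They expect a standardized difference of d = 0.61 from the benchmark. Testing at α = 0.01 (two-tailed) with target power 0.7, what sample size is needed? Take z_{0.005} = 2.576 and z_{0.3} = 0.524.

For a one-sample test: n = ((z_{α/2} + z_β) / d)².
z_{α/2} + z_β = 2.576 + 0.524 = 3.100.
n = (3.100 / 0.61)² = 5.082² = 25.83.
Round up.

n = 26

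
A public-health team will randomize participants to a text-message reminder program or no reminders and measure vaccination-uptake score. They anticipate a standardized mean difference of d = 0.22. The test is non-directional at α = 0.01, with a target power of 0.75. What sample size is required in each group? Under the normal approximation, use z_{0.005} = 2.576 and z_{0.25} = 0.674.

For two independent groups with equal n: n = 2·((z_{α/2} + z_β) / d)².
z_{α/2} + z_β = 2.576 + 0.674 = 3.250.
n = 2 × (3.250 / 0.22)² = 2 × 14.773² = 2 × 218.23 = 436.5.
Round up to the next whole participant.

n = 437 per group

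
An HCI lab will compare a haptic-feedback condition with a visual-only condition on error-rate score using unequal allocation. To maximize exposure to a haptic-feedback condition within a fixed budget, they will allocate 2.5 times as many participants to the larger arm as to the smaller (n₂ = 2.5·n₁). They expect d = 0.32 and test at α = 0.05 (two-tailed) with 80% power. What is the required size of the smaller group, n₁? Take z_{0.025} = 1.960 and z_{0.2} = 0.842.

n₁ = 108

With allocation ratio k = n₂/n₁ = 2.5, Var(x̄₁−x̄₂) = σ²(1/n₁ + 1/(k·n₁)) = σ²·(k+1)/(k·n₁).
So n₁ = (1 + 1/k)·((z_{α/2} + z_β)/d)² = 1.400 × (2.802/0.32)².
n₁ = 1.400 × 76.67 = 107.3.
Round up: n₁ = 108, giving n₂ = 2.5 × 108 = 270.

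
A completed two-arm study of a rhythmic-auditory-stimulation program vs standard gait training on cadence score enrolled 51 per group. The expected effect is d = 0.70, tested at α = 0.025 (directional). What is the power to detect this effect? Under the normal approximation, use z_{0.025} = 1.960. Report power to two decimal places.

For two equal groups, power = Φ(d·√(n/2) − z_{α}).
d·√(n/2) = 0.70 × √(51/2) = 0.70 × 5.050 = 3.535.
z_β = 3.535 − 1.960 = 1.575.
Power = Φ(1.575) = 0.942.

power ≈ 0.94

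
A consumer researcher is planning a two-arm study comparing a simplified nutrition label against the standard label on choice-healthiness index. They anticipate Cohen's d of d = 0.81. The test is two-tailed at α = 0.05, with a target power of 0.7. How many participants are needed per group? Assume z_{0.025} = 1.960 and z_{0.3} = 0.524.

n = 19 per group

For two independent groups with equal n: n = 2·((z_{α/2} + z_β) / d)².
z_{α/2} + z_β = 1.960 + 0.524 = 2.484.
n = 2 × (2.484 / 0.81)² = 2 × 3.067² = 2 × 9.40 = 18.8.
Round up to the next whole participant.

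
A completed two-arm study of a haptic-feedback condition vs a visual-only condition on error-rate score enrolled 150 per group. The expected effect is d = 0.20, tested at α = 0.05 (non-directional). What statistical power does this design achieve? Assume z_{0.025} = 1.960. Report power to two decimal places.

power ≈ 0.41

For two equal groups, power = Φ(d·√(n/2) − z_{α/2}).
d·√(n/2) = 0.20 × √(150/2) = 0.20 × 8.660 = 1.732.
z_β = 1.732 − 1.960 = -0.228.
Power = Φ(-0.228) = 0.410.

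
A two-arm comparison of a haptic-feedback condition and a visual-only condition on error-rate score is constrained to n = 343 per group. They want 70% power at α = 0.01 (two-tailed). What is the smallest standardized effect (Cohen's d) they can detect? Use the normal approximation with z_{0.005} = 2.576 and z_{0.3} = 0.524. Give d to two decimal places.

d_min ≈ 0.24

For two independent groups of n = 343 each: d_min = (z_{α/2} + z_β)·√(2/n).
z-sum = 2.576 + 0.524 = 3.100.
d_min = 3.100 × √(2/343) = 3.100 × 0.0764 = 0.237.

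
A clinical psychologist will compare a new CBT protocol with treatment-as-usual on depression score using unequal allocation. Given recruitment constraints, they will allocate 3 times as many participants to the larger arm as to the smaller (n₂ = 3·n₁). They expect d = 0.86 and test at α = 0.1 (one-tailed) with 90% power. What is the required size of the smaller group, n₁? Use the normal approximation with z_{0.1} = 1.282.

With allocation ratio k = n₂/n₁ = 3, Var(x̄₁−x̄₂) = σ²(1/n₁ + 1/(k·n₁)) = σ²·(k+1)/(k·n₁).
So n₁ = (1 + 1/k)·((z_{α} + z_β)/d)² = 1.333 × (2.564/0.86)².
n₁ = 1.333 × 8.89 = 11.9.
Round up: n₁ = 12, giving n₂ = 3 × 12 = 36.

n₁ = 12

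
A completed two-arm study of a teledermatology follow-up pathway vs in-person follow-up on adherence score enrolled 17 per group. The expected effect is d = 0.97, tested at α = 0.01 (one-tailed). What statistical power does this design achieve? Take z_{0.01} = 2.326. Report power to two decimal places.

power ≈ 0.69

For two equal groups, power = Φ(d·√(n/2) − z_{α}).
d·√(n/2) = 0.97 × √(17/2) = 0.97 × 2.915 = 2.828.
z_β = 2.828 − 2.326 = 0.502.
Power = Φ(0.502) = 0.692.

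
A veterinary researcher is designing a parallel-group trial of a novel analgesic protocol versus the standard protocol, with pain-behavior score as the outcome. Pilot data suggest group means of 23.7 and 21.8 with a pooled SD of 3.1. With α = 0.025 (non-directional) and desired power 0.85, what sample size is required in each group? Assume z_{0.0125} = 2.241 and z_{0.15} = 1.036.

n = 58 per group

Cohen's d = |M₁ − M₂| / SD_pooled = |23.7 − 21.8| / 3.1 = 1.9 / 3.1 = 0.613.
For two independent groups with equal n: n = 2·((z_{α/2} + z_β) / d)².
z_{α/2} + z_β = 2.241 + 1.036 = 3.277.
n = 2 × (3.277 / 0.613)² = 2 × 5.346² = 2 × 28.58 = 57.2.
Round up to the next whole participant.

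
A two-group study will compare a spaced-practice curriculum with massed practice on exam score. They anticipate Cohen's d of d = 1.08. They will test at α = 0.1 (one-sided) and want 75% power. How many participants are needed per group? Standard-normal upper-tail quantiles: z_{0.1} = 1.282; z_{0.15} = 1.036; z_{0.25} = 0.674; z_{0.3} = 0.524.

n = 7 per group

For two independent groups with equal n: n = 2·((z_{α} + z_β) / d)².
z_{α} + z_β = 1.282 + 0.674 = 1.956.
n = 2 × (1.956 / 1.08)² = 2 × 1.811² = 2 × 3.28 = 6.6.
Round up to the next whole participant.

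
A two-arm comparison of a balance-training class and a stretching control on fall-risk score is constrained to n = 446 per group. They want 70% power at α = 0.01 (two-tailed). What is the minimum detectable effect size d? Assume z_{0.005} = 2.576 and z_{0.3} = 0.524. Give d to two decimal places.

d_min ≈ 0.21

For two independent groups of n = 446 each: d_min = (z_{α/2} + z_β)·√(2/n).
z-sum = 2.576 + 0.524 = 3.100.
d_min = 3.100 × √(2/446) = 3.100 × 0.0670 = 0.208.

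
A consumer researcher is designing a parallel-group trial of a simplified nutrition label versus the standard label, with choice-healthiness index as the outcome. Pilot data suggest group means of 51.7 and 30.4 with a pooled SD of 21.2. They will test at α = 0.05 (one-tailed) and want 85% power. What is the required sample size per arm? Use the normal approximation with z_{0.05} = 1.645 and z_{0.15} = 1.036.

Cohen's d = |M₁ − M₂| / SD_pooled = |51.7 − 30.4| / 21.2 = 21.3 / 21.2 = 1.005.
For two independent groups with equal n: n = 2·((z_{α} + z_β) / d)².
z_{α} + z_β = 1.645 + 1.036 = 2.681.
n = 2 × (2.681 / 1.005)² = 2 × 2.668² = 2 × 7.12 = 14.2.
Round up to the next whole participant.

n = 15 per group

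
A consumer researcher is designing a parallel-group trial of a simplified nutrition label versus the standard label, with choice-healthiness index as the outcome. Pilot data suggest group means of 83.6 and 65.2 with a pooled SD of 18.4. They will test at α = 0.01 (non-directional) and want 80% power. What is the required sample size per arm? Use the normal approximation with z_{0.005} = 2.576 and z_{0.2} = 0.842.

Cohen's d = |M₁ − M₂| / SD_pooled = |83.6 − 65.2| / 18.4 = 18.4 / 18.4 = 1.000.
For two independent groups with equal n: n = 2·((z_{α/2} + z_β) / d)².
z_{α/2} + z_β = 2.576 + 0.842 = 3.418.
n = 2 × (3.418 / 1.000)² = 2 × 3.418² = 2 × 11.68 = 23.4.
Round up to the next whole participant.

n = 24 per group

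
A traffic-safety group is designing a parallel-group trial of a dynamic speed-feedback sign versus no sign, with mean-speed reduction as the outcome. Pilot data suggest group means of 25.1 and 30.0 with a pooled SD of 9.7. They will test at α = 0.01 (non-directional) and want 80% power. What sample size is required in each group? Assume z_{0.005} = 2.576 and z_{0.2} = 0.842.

Cohen's d = |M₁ − M₂| / SD_pooled = |25.1 − 30.0| / 9.7 = 4.9 / 9.7 = 0.505.
For two independent groups with equal n: n = 2·((z_{α/2} + z_β) / d)².
z_{α/2} + z_β = 2.576 + 0.842 = 3.418.
n = 2 × (3.418 / 0.505)² = 2 × 6.768² = 2 × 45.81 = 91.6.
Round up to the next whole participant.

n = 92 per group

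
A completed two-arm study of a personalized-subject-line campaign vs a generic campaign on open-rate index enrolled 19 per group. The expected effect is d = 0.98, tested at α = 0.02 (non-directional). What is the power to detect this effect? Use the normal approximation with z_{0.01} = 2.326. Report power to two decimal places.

power ≈ 0.76

For two equal groups, power = Φ(d·√(n/2) − z_{α/2}).
d·√(n/2) = 0.98 × √(19/2) = 0.98 × 3.082 = 3.021.
z_β = 3.021 − 2.326 = 0.695.
Power = Φ(0.695) = 0.756.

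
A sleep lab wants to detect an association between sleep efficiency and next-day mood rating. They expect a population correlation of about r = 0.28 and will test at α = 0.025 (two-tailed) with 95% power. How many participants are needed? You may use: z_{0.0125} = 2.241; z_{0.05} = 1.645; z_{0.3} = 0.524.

Fisher's z: C = ½·ln((1+r)/(1−r)) = ½·ln(1.7778) = 0.2877.
n = ((z_{α/2} + z_β)/C)² + 3.
(2.241 + 1.645) / 0.2877 = 3.886 / 0.2877 = 13.507.
n = 13.507² + 3 = 182.44 + 3 = 185.4.
Round up.

n = 186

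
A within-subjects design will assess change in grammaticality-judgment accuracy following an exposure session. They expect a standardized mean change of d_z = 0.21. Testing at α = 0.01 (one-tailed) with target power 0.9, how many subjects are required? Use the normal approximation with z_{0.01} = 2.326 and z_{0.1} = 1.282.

For a paired (one-sample on differences) test: n = ((z_{α} + z_β) / d)².
z_{α} + z_β = 2.326 + 1.282 = 3.608.
n = (3.608 / 0.21)² = 17.181² = 295.19.
Round up.

n = 296 pairs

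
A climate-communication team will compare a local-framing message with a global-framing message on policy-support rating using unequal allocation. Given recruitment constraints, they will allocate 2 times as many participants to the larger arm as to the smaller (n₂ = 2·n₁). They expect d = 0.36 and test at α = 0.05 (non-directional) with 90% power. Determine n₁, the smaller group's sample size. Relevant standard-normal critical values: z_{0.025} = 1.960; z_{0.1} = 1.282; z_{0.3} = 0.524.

With allocation ratio k = n₂/n₁ = 2, Var(x̄₁−x̄₂) = σ²(1/n₁ + 1/(k·n₁)) = σ²·(k+1)/(k·n₁).
So n₁ = (1 + 1/k)·((z_{α/2} + z_β)/d)² = 1.500 × (3.242/0.36)².
n₁ = 1.500 × 81.10 = 121.7.
Round up: n₁ = 122, giving n₂ = 2 × 122 = 244.

n₁ = 122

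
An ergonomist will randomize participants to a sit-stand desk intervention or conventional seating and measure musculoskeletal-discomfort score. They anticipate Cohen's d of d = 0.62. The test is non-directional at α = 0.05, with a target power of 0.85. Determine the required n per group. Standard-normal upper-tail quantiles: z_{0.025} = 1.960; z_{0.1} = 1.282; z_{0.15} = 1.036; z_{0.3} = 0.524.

n = 47 per group

For two independent groups with equal n: n = 2·((z_{α/2} + z_β) / d)².
z_{α/2} + z_β = 1.960 + 1.036 = 2.996.
n = 2 × (2.996 / 0.62)² = 2 × 4.832² = 2 × 23.35 = 46.7.
Round up to the next whole participant.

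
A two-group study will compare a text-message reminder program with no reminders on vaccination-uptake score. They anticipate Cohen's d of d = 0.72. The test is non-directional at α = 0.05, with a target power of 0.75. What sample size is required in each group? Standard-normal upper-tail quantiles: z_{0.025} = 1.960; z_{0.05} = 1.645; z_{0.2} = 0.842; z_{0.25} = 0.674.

For two independent groups with equal n: n = 2·((z_{α/2} + z_β) / d)².
z_{α/2} + z_β = 1.960 + 0.674 = 2.634.
n = 2 × (2.634 / 0.72)² = 2 × 3.658² = 2 × 13.38 = 26.8.
Round up to the next whole participant.

n = 27 per group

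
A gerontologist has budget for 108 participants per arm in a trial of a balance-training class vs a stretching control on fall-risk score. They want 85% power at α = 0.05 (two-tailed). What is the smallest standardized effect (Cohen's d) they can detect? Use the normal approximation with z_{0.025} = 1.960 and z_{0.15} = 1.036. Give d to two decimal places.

For two independent groups of n = 108 each: d_min = (z_{α/2} + z_β)·√(2/n).
z-sum = 1.960 + 1.036 = 2.996.
d_min = 2.996 × √(2/108) = 2.996 × 0.1361 = 0.408.

d_min ≈ 0.41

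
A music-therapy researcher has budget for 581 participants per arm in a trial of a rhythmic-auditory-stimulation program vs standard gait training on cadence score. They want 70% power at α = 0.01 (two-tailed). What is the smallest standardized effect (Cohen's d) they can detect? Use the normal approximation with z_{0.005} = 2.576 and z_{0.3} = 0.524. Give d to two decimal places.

For two independent groups of n = 581 each: d_min = (z_{α/2} + z_β)·√(2/n).
z-sum = 2.576 + 0.524 = 3.100.
d_min = 3.100 × √(2/581) = 3.100 × 0.0587 = 0.182.

d_min ≈ 0.18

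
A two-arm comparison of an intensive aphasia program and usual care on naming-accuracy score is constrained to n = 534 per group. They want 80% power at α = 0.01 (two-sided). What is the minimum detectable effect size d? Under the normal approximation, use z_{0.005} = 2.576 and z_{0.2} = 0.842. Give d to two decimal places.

d_min ≈ 0.21

For two independent groups of n = 534 each: d_min = (z_{α/2} + z_β)·√(2/n).
z-sum = 2.576 + 0.842 = 3.418.
d_min = 3.418 × √(2/534) = 3.418 × 0.0612 = 0.209.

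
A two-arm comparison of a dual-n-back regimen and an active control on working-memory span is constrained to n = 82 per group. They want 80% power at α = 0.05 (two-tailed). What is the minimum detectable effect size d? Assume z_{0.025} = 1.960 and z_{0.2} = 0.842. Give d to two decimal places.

For two independent groups of n = 82 each: d_min = (z_{α/2} + z_β)·√(2/n).
z-sum = 1.960 + 0.842 = 2.802.
d_min = 2.802 × √(2/82) = 2.802 × 0.1562 = 0.438.

d_min ≈ 0.44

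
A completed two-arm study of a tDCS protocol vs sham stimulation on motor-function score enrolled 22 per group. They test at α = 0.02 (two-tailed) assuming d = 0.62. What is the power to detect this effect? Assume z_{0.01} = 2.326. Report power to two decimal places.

power ≈ 0.39

For two equal groups, power = Φ(d·√(n/2) − z_{α/2}).
d·√(n/2) = 0.62 × √(22/2) = 0.62 × 3.317 = 2.056.
z_β = 2.056 − 2.326 = -0.270.
Power = Φ(-0.270) = 0.394.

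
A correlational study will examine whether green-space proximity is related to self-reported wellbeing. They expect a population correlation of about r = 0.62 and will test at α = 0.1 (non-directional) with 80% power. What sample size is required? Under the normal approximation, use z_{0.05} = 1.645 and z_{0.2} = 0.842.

Fisher's z: C = ½·ln((1+r)/(1−r)) = ½·ln(4.2632) = 0.7250.
n = ((z_{α/2} + z_β)/C)² + 3.
(1.645 + 0.842) / 0.7250 = 2.487 / 0.7250 = 3.430.
n = 3.430² + 3 = 11.77 + 3 = 14.8.
Round up.

n = 15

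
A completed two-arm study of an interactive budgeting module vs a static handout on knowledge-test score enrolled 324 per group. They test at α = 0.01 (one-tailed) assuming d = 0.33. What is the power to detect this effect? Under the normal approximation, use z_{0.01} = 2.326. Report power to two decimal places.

power ≈ 0.97

For two equal groups, power = Φ(d·√(n/2) − z_{α}).
d·√(n/2) = 0.33 × √(324/2) = 0.33 × 12.728 = 4.200.
z_β = 4.200 − 2.326 = 1.874.
Power = Φ(1.874) = 0.970.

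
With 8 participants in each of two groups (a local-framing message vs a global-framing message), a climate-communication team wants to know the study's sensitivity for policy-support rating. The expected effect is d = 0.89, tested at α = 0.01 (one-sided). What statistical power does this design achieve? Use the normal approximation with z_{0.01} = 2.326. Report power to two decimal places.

power ≈ 0.29

For two equal groups, power = Φ(d·√(n/2) − z_{α}).
d·√(n/2) = 0.89 × √(8/2) = 0.89 × 2.000 = 1.780.
z_β = 1.780 − 2.326 = -0.546.
Power = Φ(-0.546) = 0.293.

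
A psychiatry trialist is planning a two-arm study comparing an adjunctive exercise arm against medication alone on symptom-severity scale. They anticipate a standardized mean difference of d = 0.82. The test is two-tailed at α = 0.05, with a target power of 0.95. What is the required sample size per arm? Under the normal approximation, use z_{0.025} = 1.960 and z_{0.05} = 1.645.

n = 39 per group

For two independent groups with equal n: n = 2·((z_{α/2} + z_β) / d)².
z_{α/2} + z_β = 1.960 + 1.645 = 3.605.
n = 2 × (3.605 / 0.82)² = 2 × 4.396² = 2 × 19.33 = 38.7.
Round up to the next whole participant.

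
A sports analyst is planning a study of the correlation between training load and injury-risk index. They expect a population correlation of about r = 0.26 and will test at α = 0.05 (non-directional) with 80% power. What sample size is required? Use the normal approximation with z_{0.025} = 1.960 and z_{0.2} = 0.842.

Fisher's z: C = ½·ln((1+r)/(1−r)) = ½·ln(1.7027) = 0.2661.
n = ((z_{α/2} + z_β)/C)² + 3.
(1.960 + 0.842) / 0.2661 = 2.802 / 0.2661 = 10.530.
n = 10.530² + 3 = 110.88 + 3 = 113.9.
Round up.

n = 114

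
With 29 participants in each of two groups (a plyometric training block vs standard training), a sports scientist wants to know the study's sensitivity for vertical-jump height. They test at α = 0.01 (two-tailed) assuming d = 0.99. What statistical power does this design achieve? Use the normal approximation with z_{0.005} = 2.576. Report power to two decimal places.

For two equal groups, power = Φ(d·√(n/2) − z_{α/2}).
d·√(n/2) = 0.99 × √(29/2) = 0.99 × 3.808 = 3.770.
z_β = 3.770 − 2.576 = 1.194.
Power = Φ(1.194) = 0.884.

power ≈ 0.88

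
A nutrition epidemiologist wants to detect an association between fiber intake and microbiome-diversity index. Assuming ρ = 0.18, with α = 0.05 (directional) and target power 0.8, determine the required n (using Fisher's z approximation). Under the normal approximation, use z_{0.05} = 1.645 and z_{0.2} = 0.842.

Fisher's z: C = ½·ln((1+r)/(1−r)) = ½·ln(1.4390) = 0.1820.
n = ((z_{α} + z_β)/C)² + 3.
(1.645 + 0.842) / 0.1820 = 2.487 / 0.1820 = 13.665.
n = 13.665² + 3 = 186.73 + 3 = 189.7.
Round up.

n = 190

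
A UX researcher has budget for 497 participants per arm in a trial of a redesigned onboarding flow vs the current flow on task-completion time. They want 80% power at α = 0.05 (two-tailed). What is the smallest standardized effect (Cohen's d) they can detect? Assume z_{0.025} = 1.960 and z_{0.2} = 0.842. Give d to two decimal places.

For two independent groups of n = 497 each: d_min = (z_{α/2} + z_β)·√(2/n).
z-sum = 1.960 + 0.842 = 2.802.
d_min = 2.802 × √(2/497) = 2.802 × 0.0634 = 0.178.

d_min ≈ 0.18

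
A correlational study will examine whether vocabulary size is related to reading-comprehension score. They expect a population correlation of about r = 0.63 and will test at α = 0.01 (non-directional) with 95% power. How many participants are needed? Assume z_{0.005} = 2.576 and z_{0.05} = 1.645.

n = 36

Fisher's z: C = ½·ln((1+r)/(1−r)) = ½·ln(4.4054) = 0.7414.
n = ((z_{α/2} + z_β)/C)² + 3.
(2.576 + 1.645) / 0.7414 = 4.221 / 0.7414 = 5.693.
n = 5.693² + 3 = 32.41 + 3 = 35.4.
Round up.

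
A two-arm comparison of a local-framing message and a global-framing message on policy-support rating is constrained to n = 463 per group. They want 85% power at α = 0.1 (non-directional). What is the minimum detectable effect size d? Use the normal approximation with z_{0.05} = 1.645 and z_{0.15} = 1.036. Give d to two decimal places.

d_min ≈ 0.18

For two independent groups of n = 463 each: d_min = (z_{α/2} + z_β)·√(2/n).
z-sum = 1.645 + 1.036 = 2.681.
d_min = 2.681 × √(2/463) = 2.681 × 0.0657 = 0.176.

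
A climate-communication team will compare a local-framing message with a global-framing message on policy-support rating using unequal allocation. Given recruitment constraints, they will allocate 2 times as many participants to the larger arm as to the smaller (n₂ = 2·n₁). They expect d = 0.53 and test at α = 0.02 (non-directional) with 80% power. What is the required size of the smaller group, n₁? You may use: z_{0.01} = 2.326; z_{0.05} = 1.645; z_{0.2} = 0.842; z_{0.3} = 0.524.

With allocation ratio k = n₂/n₁ = 2, Var(x̄₁−x̄₂) = σ²(1/n₁ + 1/(k·n₁)) = σ²·(k+1)/(k·n₁).
So n₁ = (1 + 1/k)·((z_{α/2} + z_β)/d)² = 1.500 × (3.168/0.53)².
n₁ = 1.500 × 35.73 = 53.6.
Round up: n₁ = 54, giving n₂ = 2 × 54 = 108.

n₁ = 54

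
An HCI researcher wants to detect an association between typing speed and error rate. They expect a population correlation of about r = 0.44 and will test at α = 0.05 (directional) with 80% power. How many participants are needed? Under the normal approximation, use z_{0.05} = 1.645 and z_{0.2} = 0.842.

n = 31

Fisher's z: C = ½·ln((1+r)/(1−r)) = ½·ln(2.5714) = 0.4722.
n = ((z_{α} + z_β)/C)² + 3.
(1.645 + 0.842) / 0.4722 = 2.487 / 0.4722 = 5.267.
n = 5.267² + 3 = 27.74 + 3 = 30.7.
Round up.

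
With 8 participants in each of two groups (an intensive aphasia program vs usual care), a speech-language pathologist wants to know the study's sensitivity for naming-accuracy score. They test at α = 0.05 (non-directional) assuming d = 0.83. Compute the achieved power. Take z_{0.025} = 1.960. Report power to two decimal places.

For two equal groups, power = Φ(d·√(n/2) − z_{α/2}).
d·√(n/2) = 0.83 × √(8/2) = 0.83 × 2.000 = 1.660.
z_β = 1.660 − 1.960 = -0.300.
Power = Φ(-0.300) = 0.382.

power ≈ 0.38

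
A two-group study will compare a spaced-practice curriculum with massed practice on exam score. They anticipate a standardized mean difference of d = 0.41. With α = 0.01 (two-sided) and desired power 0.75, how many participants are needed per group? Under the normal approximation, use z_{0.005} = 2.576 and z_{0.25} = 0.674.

For two independent groups with equal n: n = 2·((z_{α/2} + z_β) / d)².
z_{α/2} + z_β = 2.576 + 0.674 = 3.250.
n = 2 × (3.250 / 0.41)² = 2 × 7.927² = 2 × 62.83 = 125.7.
Round up to the next whole participant.

n = 126 per group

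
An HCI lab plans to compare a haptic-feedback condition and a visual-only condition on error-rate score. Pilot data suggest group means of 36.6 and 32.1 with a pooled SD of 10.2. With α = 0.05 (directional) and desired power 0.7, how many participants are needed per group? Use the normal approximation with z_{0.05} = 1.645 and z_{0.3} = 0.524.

n = 49 per group

Cohen's d = |M₁ − M₂| / SD_pooled = |36.6 − 32.1| / 10.2 = 4.5 / 10.2 = 0.441.
For two independent groups with equal n: n = 2·((z_{α} + z_β) / d)².
z_{α} + z_β = 1.645 + 0.524 = 2.169.
n = 2 × (2.169 / 0.441)² = 2 × 4.918² = 2 × 24.19 = 48.4.
Round up to the next whole participant.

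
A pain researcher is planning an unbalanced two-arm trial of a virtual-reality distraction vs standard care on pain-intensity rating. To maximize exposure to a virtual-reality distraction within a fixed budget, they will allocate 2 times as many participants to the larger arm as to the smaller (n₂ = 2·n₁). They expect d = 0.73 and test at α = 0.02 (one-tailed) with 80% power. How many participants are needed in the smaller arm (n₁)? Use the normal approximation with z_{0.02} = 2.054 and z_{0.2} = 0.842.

With allocation ratio k = n₂/n₁ = 2, Var(x̄₁−x̄₂) = σ²(1/n₁ + 1/(k·n₁)) = σ²·(k+1)/(k·n₁).
So n₁ = (1 + 1/k)·((z_{α} + z_β)/d)² = 1.500 × (2.896/0.73)².
n₁ = 1.500 × 15.74 = 23.6.
Round up: n₁ = 24, giving n₂ = 2 × 24 = 48.

n₁ = 24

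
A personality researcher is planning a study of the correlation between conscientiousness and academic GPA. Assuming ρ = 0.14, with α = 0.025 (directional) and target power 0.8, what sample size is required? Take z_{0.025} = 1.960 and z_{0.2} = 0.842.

n = 399

Fisher's z: C = ½·ln((1+r)/(1−r)) = ½·ln(1.3256) = 0.1409.
n = ((z_{α} + z_β)/C)² + 3.
(1.960 + 0.842) / 0.1409 = 2.802 / 0.1409 = 19.886.
n = 19.886² + 3 = 395.47 + 3 = 398.5.
Round up.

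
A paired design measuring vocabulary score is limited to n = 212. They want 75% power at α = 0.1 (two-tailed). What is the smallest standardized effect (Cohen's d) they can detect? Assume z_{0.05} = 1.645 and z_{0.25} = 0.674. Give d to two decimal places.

For a single sample (or paired design) of n = 212: d_min = (z_{α/2} + z_β)/√n.
z-sum = 1.645 + 0.674 = 2.319.
d_min = 2.319 / √212 = 2.319 / 14.560 = 0.159.

d_min ≈ 0.16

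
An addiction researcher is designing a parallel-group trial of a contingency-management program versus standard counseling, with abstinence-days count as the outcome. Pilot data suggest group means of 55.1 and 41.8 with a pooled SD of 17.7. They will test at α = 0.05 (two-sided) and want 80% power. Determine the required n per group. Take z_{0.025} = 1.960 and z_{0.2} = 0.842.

n = 28 per group

Cohen's d = |M₁ − M₂| / SD_pooled = |55.1 − 41.8| / 17.7 = 13.3 / 17.7 = 0.751.
For two independent groups with equal n: n = 2·((z_{α/2} + z_β) / d)².
z_{α/2} + z_β = 1.960 + 0.842 = 2.802.
n = 2 × (2.802 / 0.751)² = 2 × 3.731² = 2 × 13.92 = 27.8.
Round up to the next whole participant.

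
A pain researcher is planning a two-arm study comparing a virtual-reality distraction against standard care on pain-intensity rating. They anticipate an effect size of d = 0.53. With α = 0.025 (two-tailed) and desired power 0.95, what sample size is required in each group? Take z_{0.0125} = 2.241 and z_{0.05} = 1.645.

For two independent groups with equal n: n = 2·((z_{α/2} + z_β) / d)².
z_{α/2} + z_β = 2.241 + 1.645 = 3.886.
n = 2 × (3.886 / 0.53)² = 2 × 7.332² = 2 × 53.76 = 107.5.
Round up to the next whole participant.

n = 108 per group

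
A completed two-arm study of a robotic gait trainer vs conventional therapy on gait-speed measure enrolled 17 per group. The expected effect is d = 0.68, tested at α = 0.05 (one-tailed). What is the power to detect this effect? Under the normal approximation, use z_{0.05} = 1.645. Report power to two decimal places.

power ≈ 0.63

For two equal groups, power = Φ(d·√(n/2) − z_{α}).
d·√(n/2) = 0.68 × √(17/2) = 0.68 × 2.915 = 1.983.
z_β = 1.983 − 1.645 = 0.338.
Power = Φ(0.338) = 0.632.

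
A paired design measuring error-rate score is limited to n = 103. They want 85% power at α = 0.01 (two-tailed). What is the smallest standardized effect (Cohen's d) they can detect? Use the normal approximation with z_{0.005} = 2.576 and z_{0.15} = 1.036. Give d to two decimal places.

d_min ≈ 0.36

For a single sample (or paired design) of n = 103: d_min = (z_{α/2} + z_β)/√n.
z-sum = 2.576 + 1.036 = 3.612.
d_min = 3.612 / √103 = 3.612 / 10.149 = 0.356.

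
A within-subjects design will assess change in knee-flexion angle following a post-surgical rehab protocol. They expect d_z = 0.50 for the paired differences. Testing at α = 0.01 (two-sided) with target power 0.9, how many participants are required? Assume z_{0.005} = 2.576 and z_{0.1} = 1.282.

For a paired (one-sample on differences) test: n = ((z_{α/2} + z_β) / d)².
z_{α/2} + z_β = 2.576 + 1.282 = 3.858.
n = (3.858 / 0.50)² = 7.716² = 59.54.
Round up.

n = 60 pairs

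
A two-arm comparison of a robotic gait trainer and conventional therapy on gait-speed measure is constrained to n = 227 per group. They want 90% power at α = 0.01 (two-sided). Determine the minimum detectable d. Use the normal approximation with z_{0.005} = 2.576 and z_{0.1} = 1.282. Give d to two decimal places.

For two independent groups of n = 227 each: d_min = (z_{α/2} + z_β)·√(2/n).
z-sum = 2.576 + 1.282 = 3.858.
d_min = 3.858 × √(2/227) = 3.858 × 0.0939 = 0.362.

d_min ≈ 0.36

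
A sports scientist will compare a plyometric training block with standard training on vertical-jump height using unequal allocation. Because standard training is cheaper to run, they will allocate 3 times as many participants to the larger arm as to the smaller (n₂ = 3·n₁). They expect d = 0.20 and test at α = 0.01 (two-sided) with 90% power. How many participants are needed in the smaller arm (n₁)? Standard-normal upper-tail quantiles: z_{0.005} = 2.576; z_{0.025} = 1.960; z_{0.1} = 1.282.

With allocation ratio k = n₂/n₁ = 3, Var(x̄₁−x̄₂) = σ²(1/n₁ + 1/(k·n₁)) = σ²·(k+1)/(k·n₁).
So n₁ = (1 + 1/k)·((z_{α/2} + z_β)/d)² = 1.333 × (3.858/0.20)².
n₁ = 1.333 × 372.10 = 496.1.
Round up: n₁ = 497, giving n₂ = 3 × 497 = 1491.

n₁ = 497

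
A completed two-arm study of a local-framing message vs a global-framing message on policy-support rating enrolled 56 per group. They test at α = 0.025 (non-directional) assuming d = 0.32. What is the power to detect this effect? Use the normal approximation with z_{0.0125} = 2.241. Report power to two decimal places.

power ≈ 0.29

For two equal groups, power = Φ(d·√(n/2) − z_{α/2}).
d·√(n/2) = 0.32 × √(56/2) = 0.32 × 5.292 = 1.693.
z_β = 1.693 − 2.241 = -0.548.
Power = Φ(-0.548) = 0.292.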